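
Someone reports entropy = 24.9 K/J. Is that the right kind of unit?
No

entropy has SI base units: kg * m^2 / (s^2 * K)
K/J does NOT reduce to kg * m^2 / (s^2 * K); a valid unit for entropy would be e.g. J/K.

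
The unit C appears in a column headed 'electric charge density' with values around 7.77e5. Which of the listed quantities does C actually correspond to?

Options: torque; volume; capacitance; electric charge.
electric charge

electric charge density should have units dimensionally equivalent to A * s / m^3 (e.g. C/m³).
The given unit 'C' reduces to A * s. Of the listed options, that is the dimensionality of electric charge.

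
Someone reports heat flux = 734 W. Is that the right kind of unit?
No

heat flux has SI base units: kg / s^3
W does NOT reduce to kg / s^3; a valid unit for heat flux would be e.g. W/m².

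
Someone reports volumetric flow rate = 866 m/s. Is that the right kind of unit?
No

volumetric flow rate has SI base units: m^3 / s
m/s does NOT reduce to m^3 / s; a valid unit for volumetric flow rate would be e.g. m³/s.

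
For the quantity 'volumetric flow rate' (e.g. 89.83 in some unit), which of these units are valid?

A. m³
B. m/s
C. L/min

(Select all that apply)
C

volumetric flow rate has SI base units: m^3 / s

Checking each option against m^3 / s:
  A. m³: ✗ does not match
  B. m/s: ✗ does not match
  C. L/min: ✓ matches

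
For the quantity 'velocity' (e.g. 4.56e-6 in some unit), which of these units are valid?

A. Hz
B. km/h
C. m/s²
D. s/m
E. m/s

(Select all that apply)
B, E

velocity has SI base units: m / s

Checking each option against m / s:
  A. Hz: ✗ does not match
  B. km/h: ✓ matches
  C. m/s²: ✗ does not match
  D. s/m: ✗ does not match
  E. m/s: ✓ matches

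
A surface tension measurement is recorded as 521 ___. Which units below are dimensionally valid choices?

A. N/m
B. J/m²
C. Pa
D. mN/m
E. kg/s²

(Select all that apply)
A, B, D, E

surface tension has SI base units: kg / s^2

Checking each option against kg / s^2:
  A. N/m: ✓ matches
  B. J/m²: ✓ matches
  C. Pa: ✗ does not match
  D. mN/m: ✓ matches
  E. kg/s²: ✓ matches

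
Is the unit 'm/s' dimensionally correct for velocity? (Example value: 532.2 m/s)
Yes

velocity has SI base units: m / s
m/s reduces to the same SI base units, so it is a valid unit for velocity.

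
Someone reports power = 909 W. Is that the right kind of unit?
Yes

power has SI base units: kg * m^2 / s^3
W reduces to the same SI base units, so it is a valid unit for power.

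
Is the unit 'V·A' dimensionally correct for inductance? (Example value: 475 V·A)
No

inductance has SI base units: kg * m^2 / (A^2 * s^2)
V·A does NOT reduce to kg * m^2 / (A^2 * s^2); a valid unit for inductance would be e.g. H.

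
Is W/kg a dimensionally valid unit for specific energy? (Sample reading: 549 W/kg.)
No

specific energy has SI base units: m^2 / s^2
W/kg does NOT reduce to m^2 / s^2; a valid unit for specific energy would be e.g. J/kg.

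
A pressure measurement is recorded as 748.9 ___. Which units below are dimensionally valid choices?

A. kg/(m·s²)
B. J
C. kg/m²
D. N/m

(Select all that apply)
A

pressure has SI base units: kg / (m * s^2)

Checking each option against kg / (m * s^2):
  A. kg/(m·s²): ✓ matches
  B. J: ✗ does not match
  C. kg/m²: ✗ does not match
  D. N/m: ✗ does not match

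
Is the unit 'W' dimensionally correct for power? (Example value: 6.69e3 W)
Yes

power has SI base units: kg * m^2 / s^3
W reduces to the same SI base units, so it is a valid unit for power.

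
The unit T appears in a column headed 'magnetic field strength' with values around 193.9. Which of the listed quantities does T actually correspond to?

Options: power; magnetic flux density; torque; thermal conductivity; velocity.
magnetic flux density

magnetic field strength should have units dimensionally equivalent to A / m (e.g. A/m).
The given unit 'T' reduces to kg / (A * s^2). Of the listed options, that is the dimensionality of magnetic flux density.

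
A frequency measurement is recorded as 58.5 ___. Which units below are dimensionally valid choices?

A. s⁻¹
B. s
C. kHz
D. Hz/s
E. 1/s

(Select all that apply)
A, C, E

frequency has SI base units: 1 / s

Checking each option against 1 / s:
  A. s⁻¹: ✓ matches
  B. s: ✗ does not match
  C. kHz: ✓ matches
  D. Hz/s: ✗ does not match
  E. 1/s: ✓ matches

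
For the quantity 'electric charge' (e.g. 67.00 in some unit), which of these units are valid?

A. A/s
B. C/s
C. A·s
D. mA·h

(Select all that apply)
C, D

electric charge has SI base units: A * s

Checking each option against A * s:
  A. A/s: ✗ does not match
  B. C/s: ✗ does not match
  C. A·s: ✓ matches
  D. mA·h: ✓ matches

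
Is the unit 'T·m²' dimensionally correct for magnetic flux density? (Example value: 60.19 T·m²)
No

magnetic flux density has SI base units: kg / (A * s^2)
T·m² does NOT reduce to kg / (A * s^2); a valid unit for magnetic flux density would be e.g. T.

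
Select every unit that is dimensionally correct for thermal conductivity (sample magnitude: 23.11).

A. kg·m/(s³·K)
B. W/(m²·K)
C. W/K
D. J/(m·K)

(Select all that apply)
A

thermal conductivity has SI base units: kg * m / (s^3 * K)

Checking each option against kg * m / (s^3 * K):
  A. kg·m/(s³·K): ✓ matches
  B. W/(m²·K): ✗ does not match
  C. W/K: ✗ does not match
  D. J/(m·K): ✗ does not match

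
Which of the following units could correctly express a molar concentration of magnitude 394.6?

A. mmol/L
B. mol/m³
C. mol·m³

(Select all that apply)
A, B

molar concentration has SI base units: mol / m^3

Checking each option against mol / m^3:
  A. mmol/L: ✓ matches
  B. mol/m³: ✓ matches
  C. mol·m³: ✗ does not match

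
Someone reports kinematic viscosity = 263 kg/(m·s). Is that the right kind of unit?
No

kinematic viscosity has SI base units: m^2 / s
kg/(m·s) does NOT reduce to m^2 / s; a valid unit for kinematic viscosity would be e.g. m²/s.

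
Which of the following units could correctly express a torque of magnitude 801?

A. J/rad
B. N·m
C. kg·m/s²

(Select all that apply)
A, B

torque has SI base units: kg * m^2 / s^2

Checking each option against kg * m^2 / s^2:
  A. J/rad: ✓ matches
  B. N·m: ✓ matches
  C. kg·m/s²: ✗ does not match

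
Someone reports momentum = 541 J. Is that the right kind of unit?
No

momentum has SI base units: kg * m / s
J does NOT reduce to kg * m / s; a valid unit for momentum would be e.g. kg·m/s.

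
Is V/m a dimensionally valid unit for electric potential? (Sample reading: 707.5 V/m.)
No

electric potential has SI base units: kg * m^2 / (A * s^3)
V/m does NOT reduce to kg * m^2 / (A * s^3); a valid unit for electric potential would be e.g. V.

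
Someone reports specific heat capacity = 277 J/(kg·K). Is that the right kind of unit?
Yes

specific heat capacity has SI base units: m^2 / (s^2 * K)
J/(kg·K) reduces to the same SI base units, so it is a valid unit for specific heat capacity.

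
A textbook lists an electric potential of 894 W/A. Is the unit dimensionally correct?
Yes

electric potential has SI base units: kg * m^2 / (A * s^3)
W/A reduces to the same SI base units, so it is a valid unit for electric potential.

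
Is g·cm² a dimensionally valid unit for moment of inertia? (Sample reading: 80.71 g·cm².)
Yes

moment of inertia has SI base units: kg * m^2
g·cm² reduces to the same SI base units, so it is a valid unit for moment of inertia.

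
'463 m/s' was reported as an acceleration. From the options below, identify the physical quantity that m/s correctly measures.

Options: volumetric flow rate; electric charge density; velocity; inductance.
velocity

acceleration should have units dimensionally equivalent to m / s^2 (e.g. m/s²).
The given unit 'm/s' reduces to m / s. Of the listed options, that is the dimensionality of velocity.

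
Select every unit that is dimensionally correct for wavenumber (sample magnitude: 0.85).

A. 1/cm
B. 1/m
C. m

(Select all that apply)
A, B

wavenumber has SI base units: 1 / m

Checking each option against 1 / m:
  A. 1/cm: ✓ matches
  B. 1/m: ✓ matches
  C. m: ✗ does not match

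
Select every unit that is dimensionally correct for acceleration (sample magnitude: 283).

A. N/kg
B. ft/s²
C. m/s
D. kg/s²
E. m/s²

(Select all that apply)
A, B, E

acceleration has SI base units: m / s^2

Checking each option against m / s^2:
  A. N/kg: ✓ matches
  B. ft/s²: ✓ matches
  C. m/s: ✗ does not match
  D. kg/s²: ✗ does not match
  E. m/s²: ✓ matches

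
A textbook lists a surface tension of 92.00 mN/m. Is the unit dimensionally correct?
Yes

surface tension has SI base units: kg / s^2
mN/m reduces to the same SI base units, so it is a valid unit for surface tension.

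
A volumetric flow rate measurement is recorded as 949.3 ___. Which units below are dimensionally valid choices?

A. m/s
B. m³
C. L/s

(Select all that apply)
C

volumetric flow rate has SI base units: m^3 / s

Checking each option against m^3 / s:
  A. m/s: ✗ does not match
  B. m³: ✗ does not match
  C. L/s: ✓ matches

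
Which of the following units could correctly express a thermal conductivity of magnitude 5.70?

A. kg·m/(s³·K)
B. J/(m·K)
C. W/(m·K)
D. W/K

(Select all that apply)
A, C

thermal conductivity has SI base units: kg * m / (s^3 * K)

Checking each option against kg * m / (s^3 * K):
  A. kg·m/(s³·K): ✓ matches
  B. J/(m·K): ✗ does not match
  C. W/(m·K): ✓ matches
  D. W/K: ✗ does not match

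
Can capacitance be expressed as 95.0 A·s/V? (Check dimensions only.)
Yes

capacitance has SI base units: A^2 * s^4 / (kg * m^2)
A·s/V reduces to the same SI base units, so it is a valid unit for capacitance.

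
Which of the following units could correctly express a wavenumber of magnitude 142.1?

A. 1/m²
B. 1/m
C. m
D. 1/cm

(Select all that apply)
B, D

wavenumber has SI base units: 1 / m

Checking each option against 1 / m:
  A. 1/m²: ✗ does not match
  B. 1/m: ✓ matches
  C. m: ✗ does not match
  D. 1/cm: ✓ matches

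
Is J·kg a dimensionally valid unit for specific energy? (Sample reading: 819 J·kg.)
No

specific energy has SI base units: m^2 / s^2
J·kg does NOT reduce to m^2 / s^2; a valid unit for specific energy would be e.g. J/kg.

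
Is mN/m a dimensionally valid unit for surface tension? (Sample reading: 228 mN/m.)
Yes

surface tension has SI base units: kg / s^2
mN/m reduces to the same SI base units, so it is a valid unit for surface tension.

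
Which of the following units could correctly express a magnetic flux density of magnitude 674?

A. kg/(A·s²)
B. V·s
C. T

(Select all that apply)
A, C

magnetic flux density has SI base units: kg / (A * s^2)

Checking each option against kg / (A * s^2):
  A. kg/(A·s²): ✓ matches
  B. V·s: ✗ does not match
  C. T: ✓ matches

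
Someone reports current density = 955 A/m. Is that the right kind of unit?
No

current density has SI base units: A / m^2
A/m does NOT reduce to A / m^2; a valid unit for current density would be e.g. A/m².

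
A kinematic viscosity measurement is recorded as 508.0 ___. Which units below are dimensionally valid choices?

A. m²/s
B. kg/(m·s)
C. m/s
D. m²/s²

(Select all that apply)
A

kinematic viscosity has SI base units: m^2 / s

Checking each option against m^2 / s:
  A. m²/s: ✓ matches
  B. kg/(m·s): ✗ does not match
  C. m/s: ✗ does not match
  D. m²/s²: ✗ does not match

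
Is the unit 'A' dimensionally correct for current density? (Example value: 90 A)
No

current density has SI base units: A / m^2
A does NOT reduce to A / m^2; a valid unit for current density would be e.g. A/m².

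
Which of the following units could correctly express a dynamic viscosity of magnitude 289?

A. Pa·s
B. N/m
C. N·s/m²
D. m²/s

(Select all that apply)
A, C

dynamic viscosity has SI base units: kg / (m * s)

Checking each option against kg / (m * s):
  A. Pa·s: ✓ matches
  B. N/m: ✗ does not match
  C. N·s/m²: ✓ matches
  D. m²/s: ✗ does not match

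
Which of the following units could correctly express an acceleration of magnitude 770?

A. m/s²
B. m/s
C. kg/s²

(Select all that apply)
A

acceleration has SI base units: m / s^2

Checking each option against m / s^2:
  A. m/s²: ✓ matches
  B. m/s: ✗ does not match
  C. kg/s²: ✗ does not match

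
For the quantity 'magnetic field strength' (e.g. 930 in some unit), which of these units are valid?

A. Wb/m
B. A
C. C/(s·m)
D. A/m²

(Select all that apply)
C

magnetic field strength has SI base units: A / m

Checking each option against A / m:
  A. Wb/m: ✗ does not match
  B. A: ✗ does not match
  C. C/(s·m): ✓ matches
  D. A/m²: ✗ does not match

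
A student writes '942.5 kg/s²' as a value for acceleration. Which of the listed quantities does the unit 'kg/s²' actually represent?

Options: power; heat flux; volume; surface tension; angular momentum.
surface tension

acceleration should have units dimensionally equivalent to m / s^2 (e.g. m/s²).
The given unit 'kg/s²' reduces to kg / s^2. Of the listed options, that is the dimensionality of surface tension.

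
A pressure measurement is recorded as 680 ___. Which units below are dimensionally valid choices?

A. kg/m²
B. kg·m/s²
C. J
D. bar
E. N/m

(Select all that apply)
D

pressure has SI base units: kg / (m * s^2)

Checking each option against kg / (m * s^2):
  A. kg/m²: ✗ does not match
  B. kg·m/s²: ✗ does not match
  C. J: ✗ does not match
  D. bar: ✓ matches
  E. N/m: ✗ does not match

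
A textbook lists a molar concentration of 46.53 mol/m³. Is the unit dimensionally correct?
Yes

molar concentration has SI base units: mol / m^3
mol/m³ reduces to the same SI base units, so it is a valid unit for molar concentration.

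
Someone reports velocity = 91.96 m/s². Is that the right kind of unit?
No

velocity has SI base units: m / s
m/s² does NOT reduce to m / s; a valid unit for velocity would be e.g. m/s.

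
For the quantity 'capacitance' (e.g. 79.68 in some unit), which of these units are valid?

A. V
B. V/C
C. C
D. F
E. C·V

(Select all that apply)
D

capacitance has SI base units: A^2 * s^4 / (kg * m^2)

Checking each option against A^2 * s^4 / (kg * m^2):
  A. V: ✗ does not match
  B. V/C: ✗ does not match
  C. C: ✗ does not match
  D. F: ✓ matches
  E. C·V: ✗ does not match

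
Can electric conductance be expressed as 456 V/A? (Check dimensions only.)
No

electric conductance has SI base units: A^2 * s^3 / (kg * m^2)
V/A does NOT reduce to A^2 * s^3 / (kg * m^2); a valid unit for electric conductance would be e.g. S.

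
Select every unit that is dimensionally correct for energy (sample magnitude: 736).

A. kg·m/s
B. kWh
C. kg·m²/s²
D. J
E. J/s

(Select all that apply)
B, C, D

energy has SI base units: kg * m^2 / s^2

Checking each option against kg * m^2 / s^2:
  A. kg·m/s: ✗ does not match
  B. kWh: ✓ matches
  C. kg·m²/s²: ✓ matches
  D. J: ✓ matches
  E. J/s: ✗ does not match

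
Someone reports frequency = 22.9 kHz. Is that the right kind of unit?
Yes

frequency has SI base units: 1 / s
kHz reduces to the same SI base units, so it is a valid unit for frequency.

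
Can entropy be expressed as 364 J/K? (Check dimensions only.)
Yes

entropy has SI base units: kg * m^2 / (s^2 * K)
J/K reduces to the same SI base units, so it is a valid unit for entropy.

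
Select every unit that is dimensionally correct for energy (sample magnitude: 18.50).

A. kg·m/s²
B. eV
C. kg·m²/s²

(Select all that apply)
B, C

energy has SI base units: kg * m^2 / s^2

Checking each option against kg * m^2 / s^2:
  A. kg·m/s²: ✗ does not match
  B. eV: ✓ matches
  C. kg·m²/s²: ✓ matches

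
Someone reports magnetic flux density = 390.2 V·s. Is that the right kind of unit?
No

magnetic flux density has SI base units: kg / (A * s^2)
V·s does NOT reduce to kg / (A * s^2); a valid unit for magnetic flux density would be e.g. T.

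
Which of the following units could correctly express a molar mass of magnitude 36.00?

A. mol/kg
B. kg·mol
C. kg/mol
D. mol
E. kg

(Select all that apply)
C

molar mass has SI base units: kg / mol

Checking each option against kg / mol:
  A. mol/kg: ✗ does not match
  B. kg·mol: ✗ does not match
  C. kg/mol: ✓ matches
  D. mol: ✗ does not match
  E. kg: ✗ does not match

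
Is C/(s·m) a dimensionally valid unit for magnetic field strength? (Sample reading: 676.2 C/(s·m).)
Yes

magnetic field strength has SI base units: A / m
C/(s·m) reduces to the same SI base units, so it is a valid unit for magnetic field strength.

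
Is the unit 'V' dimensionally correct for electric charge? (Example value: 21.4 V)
No

electric charge has SI base units: A * s
V does NOT reduce to A * s; a valid unit for electric charge would be e.g. C.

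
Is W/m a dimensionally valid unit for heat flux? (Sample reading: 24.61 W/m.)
No

heat flux has SI base units: kg / s^3
W/m does NOT reduce to kg / s^3; a valid unit for heat flux would be e.g. W/m².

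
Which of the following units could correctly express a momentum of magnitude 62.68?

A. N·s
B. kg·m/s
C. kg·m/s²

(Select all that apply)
A, B

momentum has SI base units: kg * m / s

Checking each option against kg * m / s:
  A. N·s: ✓ matches
  B. kg·m/s: ✓ matches
  C. kg·m/s²: ✗ does not match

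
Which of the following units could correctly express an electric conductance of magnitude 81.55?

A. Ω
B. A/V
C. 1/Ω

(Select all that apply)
B, C

electric conductance has SI base units: A^2 * s^3 / (kg * m^2)

Checking each option against A^2 * s^3 / (kg * m^2):
  A. Ω: ✗ does not match
  B. A/V: ✓ matches
  C. 1/Ω: ✓ matches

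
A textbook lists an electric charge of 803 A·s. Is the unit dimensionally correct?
Yes

electric charge has SI base units: A * s
A·s reduces to the same SI base units, so it is a valid unit for electric charge.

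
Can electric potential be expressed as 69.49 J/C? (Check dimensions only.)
Yes

electric potential has SI base units: kg * m^2 / (A * s^3)
J/C reduces to the same SI base units, so it is a valid unit for electric potential.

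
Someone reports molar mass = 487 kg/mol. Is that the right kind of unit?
Yes

molar mass has SI base units: kg / mol
kg/mol reduces to the same SI base units, so it is a valid unit for molar mass.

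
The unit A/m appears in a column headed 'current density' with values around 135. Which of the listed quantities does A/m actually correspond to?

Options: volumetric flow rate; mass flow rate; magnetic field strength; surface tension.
magnetic field strength

current density should have units dimensionally equivalent to A / m^2 (e.g. A/m²).
The given unit 'A/m' reduces to A / m. Of the listed options, that is the dimensionality of magnetic field strength.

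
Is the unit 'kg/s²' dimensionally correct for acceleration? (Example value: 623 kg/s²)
No

acceleration has SI base units: m / s^2
kg/s² does NOT reduce to m / s^2; a valid unit for acceleration would be e.g. m/s².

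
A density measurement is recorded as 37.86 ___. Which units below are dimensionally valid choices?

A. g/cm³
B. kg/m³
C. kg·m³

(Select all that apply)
A, B

density has SI base units: kg / m^3

Checking each option against kg / m^3:
  A. g/cm³: ✓ matches
  B. kg/m³: ✓ matches
  C. kg·m³: ✗ does not match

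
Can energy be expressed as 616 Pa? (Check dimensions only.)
No

energy has SI base units: kg * m^2 / s^2
Pa does NOT reduce to kg * m^2 / s^2; a valid unit for energy would be e.g. J.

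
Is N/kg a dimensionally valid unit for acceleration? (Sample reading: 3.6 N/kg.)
Yes

acceleration has SI base units: m / s^2
N/kg reduces to the same SI base units, so it is a valid unit for acceleration.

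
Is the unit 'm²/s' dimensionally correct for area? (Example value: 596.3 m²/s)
No

area has SI base units: m^2
m²/s does NOT reduce to m^2; a valid unit for area would be e.g. m².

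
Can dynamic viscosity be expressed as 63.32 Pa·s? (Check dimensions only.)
Yes

dynamic viscosity has SI base units: kg / (m * s)
Pa·s reduces to the same SI base units, so it is a valid unit for dynamic viscosity.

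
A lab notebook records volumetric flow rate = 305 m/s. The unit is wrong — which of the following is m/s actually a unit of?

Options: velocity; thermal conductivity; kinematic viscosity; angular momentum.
velocity

volumetric flow rate should have units dimensionally equivalent to m^3 / s (e.g. m³/s).
The given unit 'm/s' reduces to m / s. Of the listed options, that is the dimensionality of velocity.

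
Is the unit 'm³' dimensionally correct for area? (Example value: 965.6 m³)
No

area has SI base units: m^2
m³ does NOT reduce to m^2; a valid unit for area would be e.g. m².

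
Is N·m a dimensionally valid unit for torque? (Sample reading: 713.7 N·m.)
Yes

torque has SI base units: kg * m^2 / s^2
N·m reduces to the same SI base units, so it is a valid unit for torque.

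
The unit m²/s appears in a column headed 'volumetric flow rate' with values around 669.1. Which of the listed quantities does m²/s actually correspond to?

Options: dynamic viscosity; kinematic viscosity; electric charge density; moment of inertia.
kinematic viscosity

volumetric flow rate should have units dimensionally equivalent to m^3 / s (e.g. m³/s).
The given unit 'm²/s' reduces to m^2 / s. Of the listed options, that is the dimensionality of kinematic viscosity.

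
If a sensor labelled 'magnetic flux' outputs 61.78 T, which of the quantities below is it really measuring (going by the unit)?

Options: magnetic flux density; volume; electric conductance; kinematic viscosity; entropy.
magnetic flux density

magnetic flux should have units dimensionally equivalent to kg * m^2 / (A * s^2) (e.g. Wb).
The given unit 'T' reduces to kg / (A * s^2). Of the listed options, that is the dimensionality of magnetic flux density.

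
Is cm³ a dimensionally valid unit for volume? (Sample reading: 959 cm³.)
Yes

volume has SI base units: m^3
cm³ reduces to the same SI base units, so it is a valid unit for volume.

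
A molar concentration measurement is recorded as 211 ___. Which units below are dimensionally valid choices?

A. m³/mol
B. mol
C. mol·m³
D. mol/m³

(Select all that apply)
D

molar concentration has SI base units: mol / m^3

Checking each option against mol / m^3:
  A. m³/mol: ✗ does not match
  B. mol: ✗ does not match
  C. mol·m³: ✗ does not match
  D. mol/m³: ✓ matches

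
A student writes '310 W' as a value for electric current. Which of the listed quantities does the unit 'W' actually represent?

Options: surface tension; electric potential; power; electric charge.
power

electric current should have units dimensionally equivalent to A (e.g. A).
The given unit 'W' reduces to kg * m^2 / s^3. Of the listed options, that is the dimensionality of power.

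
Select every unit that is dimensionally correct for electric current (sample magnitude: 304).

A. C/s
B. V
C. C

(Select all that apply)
A

electric current has SI base units: A

Checking each option against A:
  A. C/s: ✓ matches
  B. V: ✗ does not match
  C. C: ✗ does not match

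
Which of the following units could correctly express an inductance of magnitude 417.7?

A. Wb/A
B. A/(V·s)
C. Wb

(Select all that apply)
A

inductance has SI base units: kg * m^2 / (A^2 * s^2)

Checking each option against kg * m^2 / (A^2 * s^2):
  A. Wb/A: ✓ matches
  B. A/(V·s): ✗ does not match
  C. Wb: ✗ does not match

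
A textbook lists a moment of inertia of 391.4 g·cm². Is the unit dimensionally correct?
Yes

moment of inertia has SI base units: kg * m^2
g·cm² reduces to the same SI base units, so it is a valid unit for moment of inertia.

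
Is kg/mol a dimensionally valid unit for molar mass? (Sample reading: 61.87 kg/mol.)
Yes

molar mass has SI base units: kg / mol
kg/mol reduces to the same SI base units, so it is a valid unit for molar mass.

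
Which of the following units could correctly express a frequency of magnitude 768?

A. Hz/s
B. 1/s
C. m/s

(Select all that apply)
B

frequency has SI base units: 1 / s

Checking each option against 1 / s:
  A. Hz/s: ✗ does not match
  B. 1/s: ✓ matches
  C. m/s: ✗ does not match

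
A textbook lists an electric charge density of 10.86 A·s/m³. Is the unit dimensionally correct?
Yes

electric charge density has SI base units: A * s / m^3
A·s/m³ reduces to the same SI base units, so it is a valid unit for electric charge density.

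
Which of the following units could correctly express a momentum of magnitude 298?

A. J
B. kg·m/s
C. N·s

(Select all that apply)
B, C

momentum has SI base units: kg * m / s

Checking each option against kg * m / s:
  A. J: ✗ does not match
  B. kg·m/s: ✓ matches
  C. N·s: ✓ matches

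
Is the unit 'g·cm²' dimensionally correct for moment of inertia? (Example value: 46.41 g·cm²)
Yes

moment of inertia has SI base units: kg * m^2
g·cm² reduces to the same SI base units, so it is a valid unit for moment of inertia.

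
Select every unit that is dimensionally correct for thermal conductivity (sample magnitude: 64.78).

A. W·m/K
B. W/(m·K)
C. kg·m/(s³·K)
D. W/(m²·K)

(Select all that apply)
B, C

thermal conductivity has SI base units: kg * m / (s^3 * K)

Checking each option against kg * m / (s^3 * K):
  A. W·m/K: ✗ does not match
  B. W/(m·K): ✓ matches
  C. kg·m/(s³·K): ✓ matches
  D. W/(m²·K): ✗ does not match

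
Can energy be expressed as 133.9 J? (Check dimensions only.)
Yes

energy has SI base units: kg * m^2 / s^2
J reduces to the same SI base units, so it is a valid unit for energy.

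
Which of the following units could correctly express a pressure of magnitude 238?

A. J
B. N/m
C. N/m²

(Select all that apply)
C

pressure has SI base units: kg / (m * s^2)

Checking each option against kg / (m * s^2):
  A. J: ✗ does not match
  B. N/m: ✗ does not match
  C. N/m²: ✓ matches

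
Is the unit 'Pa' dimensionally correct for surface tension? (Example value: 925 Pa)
No

surface tension has SI base units: kg / s^2
Pa does NOT reduce to kg / s^2; a valid unit for surface tension would be e.g. N/m.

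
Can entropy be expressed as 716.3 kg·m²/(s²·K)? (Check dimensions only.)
Yes

entropy has SI base units: kg * m^2 / (s^2 * K)
kg·m²/(s²·K) reduces to the same SI base units, so it is a valid unit for entropy.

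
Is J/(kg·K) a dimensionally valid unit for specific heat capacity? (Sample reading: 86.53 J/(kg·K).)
Yes

specific heat capacity has SI base units: m^2 / (s^2 * K)
J/(kg·K) reduces to the same SI base units, so it is a valid unit for specific heat capacity.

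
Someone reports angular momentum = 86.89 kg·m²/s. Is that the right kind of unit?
Yes

angular momentum has SI base units: kg * m^2 / s
kg·m²/s reduces to the same SI base units, so it is a valid unit for angular momentum.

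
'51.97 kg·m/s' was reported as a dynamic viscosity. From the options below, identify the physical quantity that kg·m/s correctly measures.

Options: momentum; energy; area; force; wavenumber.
momentum

dynamic viscosity should have units dimensionally equivalent to kg / (m * s) (e.g. Pa·s).
The given unit 'kg·m/s' reduces to kg * m / s. Of the listed options, that is the dimensionality of momentum.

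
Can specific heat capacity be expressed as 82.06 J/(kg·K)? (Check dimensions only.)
Yes

specific heat capacity has SI base units: m^2 / (s^2 * K)
J/(kg·K) reduces to the same SI base units, so it is a valid unit for specific heat capacity.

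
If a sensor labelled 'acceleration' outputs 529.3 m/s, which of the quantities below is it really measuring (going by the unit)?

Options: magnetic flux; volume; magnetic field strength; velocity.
velocity

acceleration should have units dimensionally equivalent to m / s^2 (e.g. m/s²).
The given unit 'm/s' reduces to m / s. Of the listed options, that is the dimensionality of velocity.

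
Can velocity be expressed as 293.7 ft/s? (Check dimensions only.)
Yes

velocity has SI base units: m / s
ft/s reduces to the same SI base units, so it is a valid unit for velocity.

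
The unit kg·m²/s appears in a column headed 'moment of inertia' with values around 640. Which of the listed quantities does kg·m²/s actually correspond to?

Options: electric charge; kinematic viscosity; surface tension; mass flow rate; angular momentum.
angular momentum

moment of inertia should have units dimensionally equivalent to kg * m^2 (e.g. kg·m²).
The given unit 'kg·m²/s' reduces to kg * m^2 / s. Of the listed options, that is the dimensionality of angular momentum.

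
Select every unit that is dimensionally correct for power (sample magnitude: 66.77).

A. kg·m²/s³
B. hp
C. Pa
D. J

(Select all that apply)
A, B

power has SI base units: kg * m^2 / s^3

Checking each option against kg * m^2 / s^3:
  A. kg·m²/s³: ✓ matches
  B. hp: ✓ matches
  C. Pa: ✗ does not match
  D. J: ✗ does not match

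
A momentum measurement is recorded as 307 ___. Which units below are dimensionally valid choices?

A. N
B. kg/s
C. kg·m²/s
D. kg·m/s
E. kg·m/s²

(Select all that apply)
D

momentum has SI base units: kg * m / s

Checking each option against kg * m / s:
  A. N: ✗ does not match
  B. kg/s: ✗ does not match
  C. kg·m²/s: ✗ does not match
  D. kg·m/s: ✓ matches
  E. kg·m/s²: ✗ does not match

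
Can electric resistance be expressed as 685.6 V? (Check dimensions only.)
No

electric resistance has SI base units: kg * m^2 / (A^2 * s^3)
V does NOT reduce to kg * m^2 / (A^2 * s^3); a valid unit for electric resistance would be e.g. Ω.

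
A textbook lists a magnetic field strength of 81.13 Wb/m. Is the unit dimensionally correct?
No

magnetic field strength has SI base units: A / m
Wb/m does NOT reduce to A / m; a valid unit for magnetic field strength would be e.g. A/m.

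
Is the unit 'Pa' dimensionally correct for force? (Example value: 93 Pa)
No

force has SI base units: kg * m / s^2
Pa does NOT reduce to kg * m / s^2; a valid unit for force would be e.g. N.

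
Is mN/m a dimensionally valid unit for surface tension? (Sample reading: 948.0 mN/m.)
Yes

surface tension has SI base units: kg / s^2
mN/m reduces to the same SI base units, so it is a valid unit for surface tension.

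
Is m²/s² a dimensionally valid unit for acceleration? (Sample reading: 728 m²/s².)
No

acceleration has SI base units: m / s^2
m²/s² does NOT reduce to m / s^2; a valid unit for acceleration would be e.g. m/s².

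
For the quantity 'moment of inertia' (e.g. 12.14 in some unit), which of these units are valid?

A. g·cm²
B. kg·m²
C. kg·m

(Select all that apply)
A, B

moment of inertia has SI base units: kg * m^2

Checking each option against kg * m^2:
  A. g·cm²: ✓ matches
  B. kg·m²: ✓ matches
  C. kg·m: ✗ does not match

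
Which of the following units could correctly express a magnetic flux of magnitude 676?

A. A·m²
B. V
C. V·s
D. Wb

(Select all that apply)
C, D

magnetic flux has SI base units: kg * m^2 / (A * s^2)

Checking each option against kg * m^2 / (A * s^2):
  A. A·m²: ✗ does not match
  B. V: ✗ does not match
  C. V·s: ✓ matches
  D. Wb: ✓ matches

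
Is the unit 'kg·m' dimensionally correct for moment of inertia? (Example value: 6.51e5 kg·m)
No

moment of inertia has SI base units: kg * m^2
kg·m does NOT reduce to kg * m^2; a valid unit for moment of inertia would be e.g. kg·m².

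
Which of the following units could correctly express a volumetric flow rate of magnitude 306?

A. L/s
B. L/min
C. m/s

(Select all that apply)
A, B

volumetric flow rate has SI base units: m^3 / s

Checking each option against m^3 / s:
  A. L/s: ✓ matches
  B. L/min: ✓ matches
  C. m/s: ✗ does not match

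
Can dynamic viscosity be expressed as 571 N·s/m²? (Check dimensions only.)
Yes

dynamic viscosity has SI base units: kg / (m * s)
N·s/m² reduces to the same SI base units, so it is a valid unit for dynamic viscosity.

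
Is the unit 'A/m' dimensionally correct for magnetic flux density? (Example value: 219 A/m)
No

magnetic flux density has SI base units: kg / (A * s^2)
A/m does NOT reduce to kg / (A * s^2); a valid unit for magnetic flux density would be e.g. T.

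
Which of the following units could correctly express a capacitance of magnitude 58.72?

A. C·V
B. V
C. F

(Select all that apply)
C

capacitance has SI base units: A^2 * s^4 / (kg * m^2)

Checking each option against A^2 * s^4 / (kg * m^2):
  A. C·V: ✗ does not match
  B. V: ✗ does not match
  C. F: ✓ matches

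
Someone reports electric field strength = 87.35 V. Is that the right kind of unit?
No

electric field strength has SI base units: kg * m / (A * s^3)
V does NOT reduce to kg * m / (A * s^3); a valid unit for electric field strength would be e.g. V/m.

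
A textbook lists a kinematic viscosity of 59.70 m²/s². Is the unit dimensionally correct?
No

kinematic viscosity has SI base units: m^2 / s
m²/s² does NOT reduce to m^2 / s; a valid unit for kinematic viscosity would be e.g. m²/s.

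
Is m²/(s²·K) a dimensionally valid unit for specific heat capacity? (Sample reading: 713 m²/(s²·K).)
Yes

specific heat capacity has SI base units: m^2 / (s^2 * K)
m²/(s²·K) reduces to the same SI base units, so it is a valid unit for specific heat capacity.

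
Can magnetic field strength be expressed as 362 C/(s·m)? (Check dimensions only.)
Yes

magnetic field strength has SI base units: A / m
C/(s·m) reduces to the same SI base units, so it is a valid unit for magnetic field strength.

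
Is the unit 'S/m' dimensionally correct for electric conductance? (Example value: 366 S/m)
No

electric conductance has SI base units: A^2 * s^3 / (kg * m^2)
S/m does NOT reduce to A^2 * s^3 / (kg * m^2); a valid unit for electric conductance would be e.g. S.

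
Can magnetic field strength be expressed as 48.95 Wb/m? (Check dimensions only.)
No

magnetic field strength has SI base units: A / m
Wb/m does NOT reduce to A / m; a valid unit for magnetic field strength would be e.g. A/m.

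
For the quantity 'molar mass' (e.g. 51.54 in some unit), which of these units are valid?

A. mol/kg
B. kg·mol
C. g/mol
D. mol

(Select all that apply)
C

molar mass has SI base units: kg / mol

Checking each option against kg / mol:
  A. mol/kg: ✗ does not match
  B. kg·mol: ✗ does not match
  C. g/mol: ✓ matches
  D. mol: ✗ does not match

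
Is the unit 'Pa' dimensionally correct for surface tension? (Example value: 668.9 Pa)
No

surface tension has SI base units: kg / s^2
Pa does NOT reduce to kg / s^2; a valid unit for surface tension would be e.g. N/m.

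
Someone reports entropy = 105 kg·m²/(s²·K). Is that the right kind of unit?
Yes

entropy has SI base units: kg * m^2 / (s^2 * K)
kg·m²/(s²·K) reduces to the same SI base units, so it is a valid unit for entropy.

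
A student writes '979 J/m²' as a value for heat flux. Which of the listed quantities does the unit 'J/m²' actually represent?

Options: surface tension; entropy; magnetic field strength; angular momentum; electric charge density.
surface tension

heat flux should have units dimensionally equivalent to kg / s^3 (e.g. W/m²).
The given unit 'J/m²' reduces to kg / s^2. Of the listed options, that is the dimensionality of surface tension.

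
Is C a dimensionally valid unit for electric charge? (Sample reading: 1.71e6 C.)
Yes

electric charge has SI base units: A * s
C reduces to the same SI base units, so it is a valid unit for electric charge.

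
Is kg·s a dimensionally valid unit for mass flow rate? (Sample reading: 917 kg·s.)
No

mass flow rate has SI base units: kg / s
kg·s does NOT reduce to kg / s; a valid unit for mass flow rate would be e.g. kg/s.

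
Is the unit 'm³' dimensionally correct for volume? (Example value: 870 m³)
Yes

volume has SI base units: m^3
m³ reduces to the same SI base units, so it is a valid unit for volume.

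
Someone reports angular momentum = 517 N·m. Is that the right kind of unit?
No

angular momentum has SI base units: kg * m^2 / s
N·m does NOT reduce to kg * m^2 / s; a valid unit for angular momentum would be e.g. kg·m²/s.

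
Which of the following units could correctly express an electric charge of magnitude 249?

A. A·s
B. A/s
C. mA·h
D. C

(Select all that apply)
A, C, D

electric charge has SI base units: A * s

Checking each option against A * s:
  A. A·s: ✓ matches
  B. A/s: ✗ does not match
  C. mA·h: ✓ matches
  D. C: ✓ matches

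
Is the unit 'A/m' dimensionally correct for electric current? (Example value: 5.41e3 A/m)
No

electric current has SI base units: A
A/m does NOT reduce to A; a valid unit for electric current would be e.g. A.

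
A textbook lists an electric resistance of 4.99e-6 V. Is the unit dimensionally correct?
No

electric resistance has SI base units: kg * m^2 / (A^2 * s^3)
V does NOT reduce to kg * m^2 / (A^2 * s^3); a valid unit for electric resistance would be e.g. Ω.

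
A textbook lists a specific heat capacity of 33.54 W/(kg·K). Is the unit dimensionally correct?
No

specific heat capacity has SI base units: m^2 / (s^2 * K)
W/(kg·K) does NOT reduce to m^2 / (s^2 * K); a valid unit for specific heat capacity would be e.g. J/(kg·K).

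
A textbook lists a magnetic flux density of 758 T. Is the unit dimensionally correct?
Yes

magnetic flux density has SI base units: kg / (A * s^2)
T reduces to the same SI base units, so it is a valid unit for magnetic flux density.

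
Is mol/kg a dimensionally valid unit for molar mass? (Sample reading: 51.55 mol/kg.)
No

molar mass has SI base units: kg / mol
mol/kg does NOT reduce to kg / mol; a valid unit for molar mass would be e.g. kg/mol.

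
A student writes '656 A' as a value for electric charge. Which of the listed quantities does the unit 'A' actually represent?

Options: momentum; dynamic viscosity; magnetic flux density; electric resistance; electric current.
electric current

electric charge should have units dimensionally equivalent to A * s (e.g. C).
The given unit 'A' reduces to A. Of the listed options, that is the dimensionality of electric current.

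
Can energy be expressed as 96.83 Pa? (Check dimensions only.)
No

energy has SI base units: kg * m^2 / s^2
Pa does NOT reduce to kg * m^2 / s^2; a valid unit for energy would be e.g. J.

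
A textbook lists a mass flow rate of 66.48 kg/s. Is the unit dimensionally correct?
Yes

mass flow rate has SI base units: kg / s
kg/s reduces to the same SI base units, so it is a valid unit for mass flow rate.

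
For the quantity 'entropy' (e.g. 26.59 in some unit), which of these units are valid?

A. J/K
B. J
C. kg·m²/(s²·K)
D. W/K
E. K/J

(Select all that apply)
A, C

entropy has SI base units: kg * m^2 / (s^2 * K)

Checking each option against kg * m^2 / (s^2 * K):
  A. J/K: ✓ matches
  B. J: ✗ does not match
  C. kg·m²/(s²·K): ✓ matches
  D. W/K: ✗ does not match
  E. K/J: ✗ does not match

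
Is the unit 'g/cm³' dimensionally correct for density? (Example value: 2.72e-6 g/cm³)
Yes

density has SI base units: kg / m^3
g/cm³ reduces to the same SI base units, so it is a valid unit for density.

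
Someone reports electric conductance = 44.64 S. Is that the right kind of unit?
Yes

electric conductance has SI base units: A^2 * s^3 / (kg * m^2)
S reduces to the same SI base units, so it is a valid unit for electric conductance.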